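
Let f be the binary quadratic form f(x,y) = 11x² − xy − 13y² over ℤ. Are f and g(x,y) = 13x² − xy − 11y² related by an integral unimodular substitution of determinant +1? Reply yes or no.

D₁ = 573, D₂ = 573
river cycle of f (length 4): (11, 21, -3), (-3, 21, 11), (11, 23, -1), (-1, 23, 11)
river cycle of g (length 4): (-11, 23, 1), (1, 23, -11), (-11, 21, 3), (3, 21, -11)
cycles differ ⇒ inequivalent

no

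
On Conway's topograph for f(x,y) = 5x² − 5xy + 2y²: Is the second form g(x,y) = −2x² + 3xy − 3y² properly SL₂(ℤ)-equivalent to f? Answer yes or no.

D₁ = -15, D₂ = -15
f: translate: b→5 (≡-5 mod 10), so (5,-5,2)→(5,5,2)
f: flip: (5,5,2)→(2,-5,5)
f: translate: b→-1 (≡-5 mod 4), so (2,-5,5)→(2,-1,2)
f: flip: (2,-1,2)→(2,1,2)
f: reduced (well bottom): (2,1,2) with a≤c, −a<b≤a
g is negative-definite; reduce −g:
−g: translate: b→1 (≡-3 mod 4), so (2,-3,3)→(2,1,2)
−g: reduced (well bottom): (2,1,2) with a≤c, −a<b≤a
flip sign back: reduced form of g is (-2,-1,-2)
reduced forms (2, 1, 2) vs (-2, -1, -2) ⇒ inequivalent

no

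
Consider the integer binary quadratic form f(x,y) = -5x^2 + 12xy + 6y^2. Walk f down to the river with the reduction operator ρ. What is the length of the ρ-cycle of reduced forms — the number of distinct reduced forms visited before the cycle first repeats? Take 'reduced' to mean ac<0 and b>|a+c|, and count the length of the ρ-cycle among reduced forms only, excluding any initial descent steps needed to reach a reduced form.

D = 264, ⌊√D⌋ = 16
river: ρ → (6,12,-5)
river: ρ → (-5,8,10)
river: ρ → (10,12,-3)
river: ρ → (-3,12,10)
river: ρ → (10,8,-5)
river: ρ → (-5,12,6)
ρ-cycle length = 6 (tail of 0 descent steps not counted)

6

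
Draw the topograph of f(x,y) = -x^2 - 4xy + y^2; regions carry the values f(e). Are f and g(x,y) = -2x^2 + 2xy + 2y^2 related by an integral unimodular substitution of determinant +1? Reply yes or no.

D₁ = 20, D₂ = 20
river cycle of f (length 2): (1, 4, -1), (-1, 4, 1)
river cycle of g (length 2): (2, 2, -2), (-2, 2, 2)
cycles differ ⇒ inequivalent

no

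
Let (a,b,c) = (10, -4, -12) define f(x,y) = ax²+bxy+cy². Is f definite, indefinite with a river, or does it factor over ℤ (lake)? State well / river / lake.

D = b²−4ac = (-4)² − 4·10·(-12) = 496
D > 0 non-square ⇒ indefinite ⇒ periodic river

river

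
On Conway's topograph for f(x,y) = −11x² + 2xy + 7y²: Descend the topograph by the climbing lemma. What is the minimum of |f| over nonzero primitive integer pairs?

descent: ρ → (7,12,-6)  [lands on river]
river: ρ → (-6,12,7)
river: ρ → (7,16,-2)
river: ρ → (-2,16,7)
closes: descent 1, river 4
min |a| on river = 2

2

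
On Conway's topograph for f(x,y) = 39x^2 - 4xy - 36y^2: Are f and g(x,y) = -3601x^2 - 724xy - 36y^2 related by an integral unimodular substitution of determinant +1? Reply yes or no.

D₁ = 5632, D₂ = 5632
river cycle of f (length 20): (-36, 4, 39), (39, 74, -1), (-1, 74, 39), (39, 4, -36), (-36, 68, 7), (7, 72, -16), (-16, 56, 39), (39, 22, -33), (-33, 44, 28), (28, 68, -9), … (10 more)
river cycle of g (length 20): (-36, 4, 39), (39, 74, -1), (-1, 74, 39), (39, 4, -36), (-36, 68, 7), (7, 72, -16), (-16, 56, 39), (39, 22, -33), (-33, 44, 28), (28, 68, -9), … (10 more)
cycles coincide ⇒ equivalent

yes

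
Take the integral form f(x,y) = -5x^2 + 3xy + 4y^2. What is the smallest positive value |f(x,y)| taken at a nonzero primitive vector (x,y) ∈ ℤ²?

river: ρ → (4,5,-4)
river: ρ → (-4,3,5)
river: ρ → (5,7,-2)
river: ρ → (-2,9,1)
river: ρ → (1,9,-2)
river: ρ → (-2,7,5)
river: ρ → (5,3,-4)
river: ρ → (-4,5,4)
river: ρ → (4,3,-5)
river: ρ → (-5,7,2)
river: ρ → (2,9,-1)
river: ρ → (-1,9,2)
river: ρ → (2,7,-5)
river: ρ → (-5,3,4)
closes: descent 0, river 14
min |a| on river = 1

1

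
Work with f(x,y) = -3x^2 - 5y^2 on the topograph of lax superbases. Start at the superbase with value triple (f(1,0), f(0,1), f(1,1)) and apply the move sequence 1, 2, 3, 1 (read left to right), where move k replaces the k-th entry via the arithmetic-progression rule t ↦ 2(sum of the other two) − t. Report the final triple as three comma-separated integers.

start (-3,-5,-8) = (f(1,0),f(0,1),f(1,1))
replace slot 1: 2·((-5)+(-8)) − (-3) = -23 → (-23,-5,-8)
replace slot 2: 2·((-23)+(-8)) − (-5) = -57 → (-23,-57,-8)
replace slot 3: 2·((-23)+(-57)) − (-8) = -152 → (-23,-57,-152)
replace slot 1: 2·((-57)+(-152)) − (-23) = -395 → (-395,-57,-152)

-395,-57,-152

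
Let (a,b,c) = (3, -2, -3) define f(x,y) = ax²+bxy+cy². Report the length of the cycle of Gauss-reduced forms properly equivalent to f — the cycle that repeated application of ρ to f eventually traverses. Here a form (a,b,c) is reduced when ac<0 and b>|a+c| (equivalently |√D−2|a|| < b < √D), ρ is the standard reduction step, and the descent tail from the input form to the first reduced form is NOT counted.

D = 40, ⌊√D⌋ = 6
descent: ρ → (-3,2,3)  [lands on river]
river: ρ → (3,4,-2)
river: ρ → (-2,4,3)
river: ρ → (3,2,-3)
river: ρ → (-3,4,2)
river: ρ → (2,4,-3)
ρ-cycle length = 6 (tail of 1 descent step not counted)

6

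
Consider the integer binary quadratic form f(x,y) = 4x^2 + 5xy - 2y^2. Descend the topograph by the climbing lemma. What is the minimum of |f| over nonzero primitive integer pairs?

river: ρ → (-2,7,1)
river: ρ → (1,7,-2)
river: ρ → (-2,5,4)
river: ρ → (4,3,-3)
river: ρ → (-3,3,4)
river: ρ → (4,5,-2)
closes: descent 0, river 6
min |a| on river = 1

1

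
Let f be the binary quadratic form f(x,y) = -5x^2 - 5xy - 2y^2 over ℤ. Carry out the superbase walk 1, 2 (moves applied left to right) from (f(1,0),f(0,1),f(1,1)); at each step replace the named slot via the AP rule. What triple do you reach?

start (-5,-2,-12) = (f(1,0),f(0,1),f(1,1))
replace slot 1: 2·((-2)+(-12)) − (-5) = -23 → (-23,-2,-12)
replace slot 2: 2·((-23)+(-12)) − (-2) = -68 → (-23,-68,-12)

-23,-68,-12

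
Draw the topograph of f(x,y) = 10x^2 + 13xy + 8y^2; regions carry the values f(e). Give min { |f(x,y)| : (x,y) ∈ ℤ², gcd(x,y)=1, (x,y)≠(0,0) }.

translate: b→-7 (≡13 mod 20), so (10,13,8)→(10,-7,5)
flip: (10,-7,5)→(5,7,10)
translate: b→-3 (≡7 mod 10), so (5,7,10)→(5,-3,8)
reduced (well bottom): (5,-3,8) with a≤c, −a<b≤a
well minimum = a = 5

5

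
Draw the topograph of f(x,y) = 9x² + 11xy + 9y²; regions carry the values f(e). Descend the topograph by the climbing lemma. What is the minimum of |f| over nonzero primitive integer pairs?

translate: b→-7 (≡11 mod 18), so (9,11,9)→(9,-7,7)
flip: (9,-7,7)→(7,7,9)
reduced (well bottom): (7,7,9) with a≤c, −a<b≤a
well minimum = a = 7

7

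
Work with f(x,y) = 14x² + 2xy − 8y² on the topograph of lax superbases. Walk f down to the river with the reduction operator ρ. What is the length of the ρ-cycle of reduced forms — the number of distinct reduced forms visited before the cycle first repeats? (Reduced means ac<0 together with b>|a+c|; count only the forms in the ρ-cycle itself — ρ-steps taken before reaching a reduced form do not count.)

D = 452, ⌊√D⌋ = 21
descent: ρ → (-8,14,8)  [lands on river]
river: ρ → (8,18,-4)
river: ρ → (-4,14,16)
river: ρ → (16,18,-2)
river: ρ → (-2,18,16)
river: ρ → (16,14,-4)
river: ρ → (-4,18,8)
river: ρ → (8,14,-8)
river: ρ → (-8,18,4)
river: ρ → (4,14,-16)
river: ρ → (-16,18,2)
river: ρ → (2,18,-16)
river: ρ → (-16,14,4)
river: ρ → (4,18,-8)
ρ-cycle length = 14 (tail of 1 descent step not counted)

14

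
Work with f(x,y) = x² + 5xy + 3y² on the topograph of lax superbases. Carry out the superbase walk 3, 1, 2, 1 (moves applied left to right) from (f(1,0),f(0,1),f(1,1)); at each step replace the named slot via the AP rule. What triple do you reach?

start (1,3,9) = (f(1,0),f(0,1),f(1,1))
replace slot 3: 2·(1+3) − 9 = -1 → (1,3,-1)
replace slot 1: 2·(3+(-1)) − 1 = 3 → (3,3,-1)
replace slot 2: 2·(3+(-1)) − 3 = 1 → (3,1,-1)
replace slot 1: 2·(1+(-1)) − 3 = -3 → (-3,1,-1)

-3,1,-1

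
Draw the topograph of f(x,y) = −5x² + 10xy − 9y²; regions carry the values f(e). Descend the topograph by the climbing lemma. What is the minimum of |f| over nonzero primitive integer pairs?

translate: b→0 (≡-10 mod 10), so (5,-10,9)→(5,0,4)
flip: (5,0,4)→(4,0,5)
reduced (well bottom): (4,0,5) with a≤c, −a<b≤a
well minimum |f| = |-4| = 4 (negative-definite)

4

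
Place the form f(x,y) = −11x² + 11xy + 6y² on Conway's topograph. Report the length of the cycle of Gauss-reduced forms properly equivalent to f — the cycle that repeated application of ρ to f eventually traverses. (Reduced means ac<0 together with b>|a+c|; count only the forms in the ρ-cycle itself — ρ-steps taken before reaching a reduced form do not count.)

D = 385, ⌊√D⌋ = 19
river: ρ → (6,13,-9)
river: ρ → (-9,5,10)
river: ρ → (10,15,-4)
river: ρ → (-4,17,6)
river: ρ → (6,19,-1)
river: ρ → (-1,19,6)
river: ρ → (6,17,-4)
river: ρ → (-4,15,10)
river: ρ → (10,5,-9)
river: ρ → (-9,13,6)
river: ρ → (6,11,-11)
river: ρ → (-11,11,6)
ρ-cycle length = 12 (tail of 0 descent steps not counted)

12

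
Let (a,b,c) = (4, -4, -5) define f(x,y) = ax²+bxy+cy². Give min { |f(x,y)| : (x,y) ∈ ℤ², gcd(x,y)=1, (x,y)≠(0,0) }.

descent: ρ → (-5,4,4)  [lands on river]
river: ρ → (4,4,-5)
river: ρ → (-5,6,3)
river: ρ → (3,6,-5)
closes: descent 1, river 4
min |a| on river = 3

3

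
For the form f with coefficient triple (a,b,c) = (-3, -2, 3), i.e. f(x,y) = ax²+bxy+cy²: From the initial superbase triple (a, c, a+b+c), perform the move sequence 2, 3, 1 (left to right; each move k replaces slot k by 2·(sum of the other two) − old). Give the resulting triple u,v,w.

start (-3,3,-2) = (f(1,0),f(0,1),f(1,1))
replace slot 2: 2·((-3)+(-2)) − 3 = -13 → (-3,-13,-2)
replace slot 3: 2·((-3)+(-13)) − (-2) = -30 → (-3,-13,-30)
replace slot 1: 2·((-13)+(-30)) − (-3) = -83 → (-83,-13,-30)

-83,-13,-30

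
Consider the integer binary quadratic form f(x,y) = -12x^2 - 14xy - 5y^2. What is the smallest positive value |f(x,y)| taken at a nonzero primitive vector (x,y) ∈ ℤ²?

translate: b→-10 (≡14 mod 24), so (12,14,5)→(12,-10,3)
flip: (12,-10,3)→(3,10,12)
translate: b→-2 (≡10 mod 6), so (3,10,12)→(3,-2,4)
reduced (well bottom): (3,-2,4) with a≤c, −a<b≤a
well minimum |f| = |-3| = 3 (negative-definite)

3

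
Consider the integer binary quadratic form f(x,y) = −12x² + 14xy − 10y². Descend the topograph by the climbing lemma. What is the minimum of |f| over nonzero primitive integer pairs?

translate: b→10 (≡-14 mod 24), so (12,-14,10)→(12,10,8)
flip: (12,10,8)→(8,-10,12)
translate: b→6 (≡-10 mod 16), so (8,-10,12)→(8,6,10)
reduced (well bottom): (8,6,10) with a≤c, −a<b≤a
well minimum |f| = |-8| = 8 (negative-definite)

8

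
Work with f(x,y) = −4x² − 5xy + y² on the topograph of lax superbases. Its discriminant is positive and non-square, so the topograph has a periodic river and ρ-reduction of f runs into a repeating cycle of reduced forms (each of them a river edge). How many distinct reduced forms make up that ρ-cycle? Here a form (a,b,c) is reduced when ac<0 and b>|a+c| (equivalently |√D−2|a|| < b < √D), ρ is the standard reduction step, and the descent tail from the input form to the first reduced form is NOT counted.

D = 41, ⌊√D⌋ = 6
descent: ρ → (1,5,-4)  [lands on river]
river: ρ → (-4,3,2)
river: ρ → (2,5,-2)
river: ρ → (-2,3,4)
river: ρ → (4,5,-1)
river: ρ → (-1,5,4)
river: ρ → (4,3,-2)
river: ρ → (-2,5,2)
river: ρ → (2,3,-4)
river: ρ → (-4,5,1)
ρ-cycle length = 10 (tail of 1 descent step not counted)

10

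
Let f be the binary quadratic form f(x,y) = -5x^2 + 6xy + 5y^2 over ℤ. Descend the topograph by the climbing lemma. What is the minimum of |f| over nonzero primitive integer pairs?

river: ρ → (5,4,-6)
river: ρ → (-6,8,3)
river: ρ → (3,10,-3)
river: ρ → (-3,8,6)
river: ρ → (6,4,-5)
river: ρ → (-5,6,5)
closes: descent 0, river 6
min |a| on river = 3

3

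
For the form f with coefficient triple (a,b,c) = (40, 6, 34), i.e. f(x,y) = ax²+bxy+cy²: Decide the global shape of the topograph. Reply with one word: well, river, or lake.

D = b²−4ac = 6² − 4·40·34 = -5404
D < 0 ⇒ definite ⇒ every region one sign ⇒ single well

well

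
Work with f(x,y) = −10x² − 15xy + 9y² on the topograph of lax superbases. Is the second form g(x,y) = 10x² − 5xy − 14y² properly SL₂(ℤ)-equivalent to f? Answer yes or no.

D₁ = 585, D₂ = 585
river cycle of f (length 12): (9, 15, -10), (-10, 5, 14), (14, 23, -1), (-1, 23, 14), (14, 5, -10), (-10, 15, 9), (9, 21, -4), (-4, 19, 14), (14, 9, -9), (-9, 9, 14), … (2 more)
river cycle of g (length 12): (-14, 5, 10), (10, 15, -9), (-9, 21, 4), (4, 19, -14), (-14, 9, 9), (9, 9, -14), (-14, 19, 4), (4, 21, -9), (-9, 15, 10), (10, 5, -14), … (2 more)
cycles differ ⇒ inequivalent

no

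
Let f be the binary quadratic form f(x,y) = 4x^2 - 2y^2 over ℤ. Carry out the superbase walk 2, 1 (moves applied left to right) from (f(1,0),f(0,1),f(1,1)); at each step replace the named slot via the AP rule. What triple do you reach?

start (4,-2,2) = (f(1,0),f(0,1),f(1,1))
replace slot 2: 2·(4+2) − (-2) = 14 → (4,14,2)
replace slot 1: 2·(14+2) − 4 = 28 → (28,14,2)

28,14,2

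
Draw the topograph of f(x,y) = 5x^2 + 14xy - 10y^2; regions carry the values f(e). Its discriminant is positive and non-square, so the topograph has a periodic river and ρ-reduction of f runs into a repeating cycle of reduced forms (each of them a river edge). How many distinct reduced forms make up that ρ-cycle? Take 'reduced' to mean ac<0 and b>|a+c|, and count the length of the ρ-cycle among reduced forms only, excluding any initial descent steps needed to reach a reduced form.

D = 396, ⌊√D⌋ = 19
river: ρ → (-10,6,9)
river: ρ → (9,12,-7)
river: ρ → (-7,16,5)
river: ρ → (5,14,-10)
ρ-cycle length = 4 (tail of 0 descent steps not counted)

4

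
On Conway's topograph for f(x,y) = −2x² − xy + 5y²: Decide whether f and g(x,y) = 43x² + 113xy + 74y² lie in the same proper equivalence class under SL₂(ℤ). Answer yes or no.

D₁ = 41, D₂ = 41
river cycle of f (length 10): (-2, 3, 4), (4, 5, -1), (-1, 5, 4), (4, 3, -2), (-2, 5, 2), (2, 3, -4), (-4, 5, 1), (1, 5, -4), (-4, 3, 2), (2, 5, -2)
river cycle of g (length 10): (4, 5, -1), (-1, 5, 4), (4, 3, -2), (-2, 5, 2), (2, 3, -4), (-4, 5, 1), (1, 5, -4), (-4, 3, 2), (2, 5, -2), (-2, 3, 4)
cycles coincide ⇒ equivalent

yes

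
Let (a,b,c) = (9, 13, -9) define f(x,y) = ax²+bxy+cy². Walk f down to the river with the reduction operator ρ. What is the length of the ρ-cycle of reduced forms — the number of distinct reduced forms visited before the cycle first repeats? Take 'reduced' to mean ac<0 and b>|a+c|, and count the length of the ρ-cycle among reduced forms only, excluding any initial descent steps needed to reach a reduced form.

D = 493, ⌊√D⌋ = 22
river: ρ → (-9,5,13)
river: ρ → (13,21,-1)
river: ρ → (-1,21,13)
river: ρ → (13,5,-9)
river: ρ → (-9,13,9)
river: ρ → (9,5,-13)
river: ρ → (-13,21,1)
river: ρ → (1,21,-13)
river: ρ → (-13,5,9)
river: ρ → (9,13,-9)
ρ-cycle length = 10 (tail of 0 descent steps not counted)

10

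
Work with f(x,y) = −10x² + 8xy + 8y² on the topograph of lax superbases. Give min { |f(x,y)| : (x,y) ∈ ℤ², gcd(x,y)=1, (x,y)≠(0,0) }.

river: ρ → (8,8,-10)
river: ρ → (-10,12,6)
river: ρ → (6,12,-10)
river: ρ → (-10,8,8)
closes: descent 0, river 4
min |a| on river = 6

6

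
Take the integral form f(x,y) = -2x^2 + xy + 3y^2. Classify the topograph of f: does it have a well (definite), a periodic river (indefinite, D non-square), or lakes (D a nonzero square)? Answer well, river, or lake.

D = b²−4ac = 1² − 4·(-2)·3 = 25
D = 5² is a perfect square ⇒ form factors over ℤ ⇒ lakes

lake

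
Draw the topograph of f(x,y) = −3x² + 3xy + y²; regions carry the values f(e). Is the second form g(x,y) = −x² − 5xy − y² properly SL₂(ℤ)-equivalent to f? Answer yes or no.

D₁ = 21, D₂ = 21
river cycle of f (length 2): (1, 3, -3), (-3, 3, 1)
river cycle of g (length 2): (-1, 3, 3), (3, 3, -1)
cycles differ ⇒ inequivalent

no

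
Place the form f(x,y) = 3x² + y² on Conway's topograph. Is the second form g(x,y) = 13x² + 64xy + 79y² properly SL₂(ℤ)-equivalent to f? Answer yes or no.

D₁ = -12, D₂ = -12
f: flip: (3,0,1)→(1,0,3)
f: reduced (well bottom): (1,0,3) with a≤c, −a<b≤a
g: translate: b→12 (≡64 mod 26), so (13,64,79)→(13,12,3)
g: flip: (13,12,3)→(3,-12,13)
g: translate: b→0 (≡-12 mod 6), so (3,-12,13)→(3,0,1)
g: flip: (3,0,1)→(1,0,3)
g: reduced (well bottom): (1,0,3) with a≤c, −a<b≤a
reduced forms (1, 0, 3) vs (1, 0, 3) ⇒ equivalent

yes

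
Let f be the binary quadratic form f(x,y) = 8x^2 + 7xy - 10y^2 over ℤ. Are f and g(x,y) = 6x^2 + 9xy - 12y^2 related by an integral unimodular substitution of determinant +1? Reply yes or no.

D₁ = 369, D₂ = 369
river cycle of f (length 16): (-10, 13, 5), (5, 17, -4), (-4, 15, 9), (9, 3, -10), (-10, 17, 2), (2, 19, -1), (-1, 19, 2), (2, 17, -10), (-10, 3, 9), (9, 15, -4), … (6 more)
river cycle of g (length 10): (-12, 15, 3), (3, 15, -12), (-12, 9, 6), (6, 15, -6), (-6, 9, 12), (12, 15, -3), (-3, 15, 12), (12, 9, -6), (-6, 15, 6), (6, 9, -12)
cycles differ ⇒ inequivalent

no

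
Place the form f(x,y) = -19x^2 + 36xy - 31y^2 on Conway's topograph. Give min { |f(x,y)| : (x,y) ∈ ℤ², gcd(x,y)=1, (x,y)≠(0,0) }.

translate: b→2 (≡-36 mod 38), so (19,-36,31)→(19,2,14)
flip: (19,2,14)→(14,-2,19)
reduced (well bottom): (14,-2,19) with a≤c, −a<b≤a
well minimum |f| = |-14| = 14 (negative-definite)

14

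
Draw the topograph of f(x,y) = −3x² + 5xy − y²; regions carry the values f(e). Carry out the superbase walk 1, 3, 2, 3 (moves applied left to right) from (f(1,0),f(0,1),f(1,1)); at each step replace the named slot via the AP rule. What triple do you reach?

start (-3,-1,1) = (f(1,0),f(0,1),f(1,1))
replace slot 1: 2·((-1)+1) − (-3) = 3 → (3,-1,1)
replace slot 3: 2·(3+(-1)) − 1 = 3 → (3,-1,3)
replace slot 2: 2·(3+3) − (-1) = 13 → (3,13,3)
replace slot 3: 2·(3+13) − 3 = 29 → (3,13,29)

3,13,29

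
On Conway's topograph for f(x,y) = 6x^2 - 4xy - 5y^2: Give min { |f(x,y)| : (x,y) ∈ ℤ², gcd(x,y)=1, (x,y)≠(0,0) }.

descent: ρ → (-5,4,6)  [lands on river]
river: ρ → (6,8,-3)
river: ρ → (-3,10,3)
river: ρ → (3,8,-6)
river: ρ → (-6,4,5)
river: ρ → (5,6,-5)
closes: descent 1, river 6
min |a| on river = 3

3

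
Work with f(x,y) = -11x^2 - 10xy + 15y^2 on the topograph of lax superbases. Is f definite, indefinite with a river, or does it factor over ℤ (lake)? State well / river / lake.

D = b²−4ac = (-10)² − 4·(-11)·15 = 760
D > 0 non-square ⇒ indefinite ⇒ periodic river

river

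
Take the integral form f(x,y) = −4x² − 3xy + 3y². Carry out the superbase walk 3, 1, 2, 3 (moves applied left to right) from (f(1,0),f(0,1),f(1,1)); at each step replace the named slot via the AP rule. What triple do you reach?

start (-4,3,-4) = (f(1,0),f(0,1),f(1,1))
replace slot 3: 2·((-4)+3) − (-4) = 2 → (-4,3,2)
replace slot 1: 2·(3+2) − (-4) = 14 → (14,3,2)
replace slot 2: 2·(14+2) − 3 = 29 → (14,29,2)
replace slot 3: 2·(14+29) − 2 = 84 → (14,29,84)

14,29,84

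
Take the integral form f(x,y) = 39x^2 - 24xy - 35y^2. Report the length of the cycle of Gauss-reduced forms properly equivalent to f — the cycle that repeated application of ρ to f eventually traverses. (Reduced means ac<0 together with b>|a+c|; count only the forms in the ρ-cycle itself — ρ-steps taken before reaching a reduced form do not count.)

D = 6036, ⌊√D⌋ = 77
descent: ρ → (-35,24,39)  [lands on river]
river: ρ → (39,54,-20)
river: ρ → (-20,66,21)
river: ρ → (21,60,-29)
river: ρ → (-29,56,25)
river: ρ → (25,44,-41)
river: ρ → (-41,38,28)
river: ρ → (28,74,-5)
river: ρ → (-5,76,13)
river: ρ → (13,54,-60)
river: ρ → (-60,66,7)
river: ρ → (7,74,-20)
river: ρ → (-20,46,49)
river: ρ → (49,52,-17)
river: ρ → (-17,50,52)
river: ρ → (52,54,-15)
river: ρ → (-15,66,28)
river: ρ → (28,46,-35)
ρ-cycle length = 18 (tail of 1 descent step not counted)

18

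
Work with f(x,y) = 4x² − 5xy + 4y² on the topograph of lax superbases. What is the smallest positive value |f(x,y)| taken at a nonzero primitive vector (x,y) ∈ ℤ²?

translate: b→3 (≡-5 mod 8), so (4,-5,4)→(4,3,3)
flip: (4,3,3)→(3,-3,4)
translate: b→3 (≡-3 mod 6), so (3,-3,4)→(3,3,4)
reduced (well bottom): (3,3,4) with a≤c, −a<b≤a
well minimum = a = 3

3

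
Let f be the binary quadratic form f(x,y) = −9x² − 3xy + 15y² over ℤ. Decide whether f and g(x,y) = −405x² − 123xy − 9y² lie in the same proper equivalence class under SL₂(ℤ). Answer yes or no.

D₁ = 549, D₂ = 549
river cycle of f (length 6): (-9, 15, 9), (9, 21, -3), (-3, 21, 9), (9, 15, -9), (-9, 21, 3), (3, 21, -9)
river cycle of g (length 6): (-9, 15, 9), (9, 21, -3), (-3, 21, 9), (9, 15, -9), (-9, 21, 3), (3, 21, -9)
cycles coincide ⇒ equivalent

yes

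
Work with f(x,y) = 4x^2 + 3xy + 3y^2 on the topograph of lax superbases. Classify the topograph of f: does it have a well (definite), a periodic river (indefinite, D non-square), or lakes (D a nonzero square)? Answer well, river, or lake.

D = b²−4ac = 3² − 4·4·3 = -39
D < 0 ⇒ definite ⇒ every region one sign ⇒ single well

well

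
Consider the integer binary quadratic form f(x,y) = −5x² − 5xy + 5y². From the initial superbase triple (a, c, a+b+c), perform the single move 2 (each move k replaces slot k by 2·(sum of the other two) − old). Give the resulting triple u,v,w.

start (-5,5,-5) = (f(1,0),f(0,1),f(1,1))
replace slot 2: 2·((-5)+(-5)) − 5 = -25 → (-5,-25,-5)

-5,-25,-5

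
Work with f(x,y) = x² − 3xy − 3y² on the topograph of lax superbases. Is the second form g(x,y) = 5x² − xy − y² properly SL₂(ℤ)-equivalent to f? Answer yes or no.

D₁ = 21, D₂ = 21
river cycle of f (length 2): (-3, 3, 1), (1, 3, -3)
river cycle of g (length 2): (-1, 3, 3), (3, 3, -1)
cycles differ ⇒ inequivalent

no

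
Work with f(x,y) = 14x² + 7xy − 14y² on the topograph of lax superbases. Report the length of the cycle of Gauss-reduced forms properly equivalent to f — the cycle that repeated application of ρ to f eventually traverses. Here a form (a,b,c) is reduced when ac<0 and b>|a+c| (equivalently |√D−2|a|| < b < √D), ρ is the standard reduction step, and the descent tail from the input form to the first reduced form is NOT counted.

D = 833, ⌊√D⌋ = 28
river: ρ → (-14,21,7)
river: ρ → (7,21,-14)
river: ρ → (-14,7,14)
river: ρ → (14,21,-7)
river: ρ → (-7,21,14)
river: ρ → (14,7,-14)
ρ-cycle length = 6 (tail of 0 descent steps not counted)

6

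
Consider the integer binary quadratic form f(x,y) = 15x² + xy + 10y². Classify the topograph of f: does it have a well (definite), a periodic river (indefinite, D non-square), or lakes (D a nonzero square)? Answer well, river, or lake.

D = b²−4ac = 1² − 4·15·10 = -599
D < 0 ⇒ definite ⇒ every region one sign ⇒ single well

well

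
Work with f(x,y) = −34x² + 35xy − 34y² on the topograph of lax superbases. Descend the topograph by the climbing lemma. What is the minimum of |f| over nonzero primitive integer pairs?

translate: b→33 (≡-35 mod 68), so (34,-35,34)→(34,33,33)
flip: (34,33,33)→(33,-33,34)
translate: b→33 (≡-33 mod 66), so (33,-33,34)→(33,33,34)
reduced (well bottom): (33,33,34) with a≤c, −a<b≤a
well minimum |f| = |-33| = 33 (negative-definite)

33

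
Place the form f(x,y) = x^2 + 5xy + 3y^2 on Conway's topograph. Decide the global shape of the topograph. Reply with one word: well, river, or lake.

D = b²−4ac = 5² − 4·1·3 = 13
D > 0 non-square ⇒ indefinite ⇒ periodic river

river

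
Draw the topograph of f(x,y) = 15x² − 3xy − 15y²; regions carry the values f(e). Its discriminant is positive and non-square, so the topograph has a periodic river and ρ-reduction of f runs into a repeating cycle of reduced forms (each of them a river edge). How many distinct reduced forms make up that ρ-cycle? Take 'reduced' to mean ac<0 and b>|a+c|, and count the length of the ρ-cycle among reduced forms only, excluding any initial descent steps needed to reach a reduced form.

D = 909, ⌊√D⌋ = 30
descent: ρ → (-15,3,15)  [lands on river]
river: ρ → (15,27,-3)
river: ρ → (-3,27,15)
river: ρ → (15,3,-15)
river: ρ → (-15,27,3)
river: ρ → (3,27,-15)
ρ-cycle length = 6 (tail of 1 descent step not counted)

6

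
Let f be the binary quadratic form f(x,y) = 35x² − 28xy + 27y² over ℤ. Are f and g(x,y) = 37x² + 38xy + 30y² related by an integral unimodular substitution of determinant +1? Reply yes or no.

D₁ = -2996, D₂ = -2996
f: flip: (35,-28,27)→(27,28,35)
f: translate: b→-26 (≡28 mod 54), so (27,28,35)→(27,-26,34)
f: reduced (well bottom): (27,-26,34) with a≤c, −a<b≤a
g: translate: b→-36 (≡38 mod 74), so (37,38,30)→(37,-36,29)
g: flip: (37,-36,29)→(29,36,37)
g: translate: b→-22 (≡36 mod 58), so (29,36,37)→(29,-22,30)
g: reduced (well bottom): (29,-22,30) with a≤c, −a<b≤a
reduced forms (27, -26, 34) vs (29, -22, 30) ⇒ inequivalent

no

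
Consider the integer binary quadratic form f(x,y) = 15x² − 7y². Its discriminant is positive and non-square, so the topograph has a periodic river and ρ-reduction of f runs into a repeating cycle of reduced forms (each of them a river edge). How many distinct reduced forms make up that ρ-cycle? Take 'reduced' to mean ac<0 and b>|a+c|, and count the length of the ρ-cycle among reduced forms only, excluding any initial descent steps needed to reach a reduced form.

D = 420, ⌊√D⌋ = 20
descent: ρ → (-7,14,8)  [lands on river]
river: ρ → (8,18,-3)
river: ρ → (-3,18,8)
river: ρ → (8,14,-7)
ρ-cycle length = 4 (tail of 1 descent step not counted)

4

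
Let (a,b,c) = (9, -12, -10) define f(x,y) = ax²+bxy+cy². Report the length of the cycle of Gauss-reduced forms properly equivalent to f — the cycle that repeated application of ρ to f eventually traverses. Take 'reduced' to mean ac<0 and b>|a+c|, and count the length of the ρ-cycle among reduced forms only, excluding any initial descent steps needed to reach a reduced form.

D = 504, ⌊√D⌋ = 22
descent: ρ → (-10,12,9)  [lands on river]
river: ρ → (9,6,-13)
river: ρ → (-13,20,2)
river: ρ → (2,20,-13)
river: ρ → (-13,6,9)
river: ρ → (9,12,-10)
river: ρ → (-10,8,11)
river: ρ → (11,14,-7)
river: ρ → (-7,14,11)
river: ρ → (11,8,-10)
ρ-cycle length = 10 (tail of 1 descent step not counted)

10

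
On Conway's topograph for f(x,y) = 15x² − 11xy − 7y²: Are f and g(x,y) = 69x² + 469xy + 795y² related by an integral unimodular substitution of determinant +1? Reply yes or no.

D₁ = 541, D₂ = 541
river cycle of f (length 22): (-7, 11, 15), (15, 19, -3), (-3, 23, 1), (1, 23, -3), (-3, 19, 15), (15, 11, -7), (-7, 17, 9), (9, 19, -5), (-5, 21, 5), (5, 19, -9), … (12 more)
river cycle of g (length 22): (9, 17, -7), (-7, 11, 15), (15, 19, -3), (-3, 23, 1), (1, 23, -3), (-3, 19, 15), (15, 11, -7), (-7, 17, 9), (9, 19, -5), (-5, 21, 5), … (12 more)
cycles coincide ⇒ equivalent

yes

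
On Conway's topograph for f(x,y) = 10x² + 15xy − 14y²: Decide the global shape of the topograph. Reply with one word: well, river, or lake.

D = b²−4ac = 15² − 4·10·(-14) = 785
D > 0 non-square ⇒ indefinite ⇒ periodic river

river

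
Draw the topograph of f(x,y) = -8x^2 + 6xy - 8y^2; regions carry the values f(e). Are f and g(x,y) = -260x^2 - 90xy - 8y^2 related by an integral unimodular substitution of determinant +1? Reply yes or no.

D₁ = -220, D₂ = -220
f is negative-definite; reduce −f:
−f: flip: (8,-6,8)→(8,6,8)
−f: reduced (well bottom): (8,6,8) with a≤c, −a<b≤a
flip sign back: reduced form of f is (-8,-6,-8)
g is negative-definite; reduce −g:
−g: flip: (260,90,8)→(8,-90,260)
−g: translate: b→6 (≡-90 mod 16), so (8,-90,260)→(8,6,8)
−g: reduced (well bottom): (8,6,8) with a≤c, −a<b≤a
flip sign back: reduced form of g is (-8,-6,-8)
reduced forms (-8, -6, -8) vs (-8, -6, -8) ⇒ equivalent

yes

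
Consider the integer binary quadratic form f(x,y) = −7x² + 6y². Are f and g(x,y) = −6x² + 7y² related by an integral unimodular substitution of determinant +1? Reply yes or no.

D₁ = 168, D₂ = 168
river cycle of f (length 2): (6, 12, -1), (-1, 12, 6)
river cycle of g (length 2): (-6, 12, 1), (1, 12, -6)
cycles differ ⇒ inequivalent

no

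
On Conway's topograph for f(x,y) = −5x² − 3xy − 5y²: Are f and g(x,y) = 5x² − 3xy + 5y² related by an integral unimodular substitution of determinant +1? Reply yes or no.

D₁ = -91, D₂ = -91
f is negative-definite; reduce −f:
−f: reduced (well bottom): (5,3,5) with a≤c, −a<b≤a
flip sign back: reduced form of f is (-5,-3,-5)
g: flip: (5,-3,5)→(5,3,5)
g: reduced (well bottom): (5,3,5) with a≤c, −a<b≤a
reduced forms (-5, -3, -5) vs (5, 3, 5) ⇒ inequivalent

no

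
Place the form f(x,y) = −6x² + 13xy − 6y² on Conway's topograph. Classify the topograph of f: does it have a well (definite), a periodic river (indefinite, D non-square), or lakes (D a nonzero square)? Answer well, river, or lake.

D = b²−4ac = 13² − 4·(-6)·(-6) = 25
D = 5² is a perfect square ⇒ form factors over ℤ ⇒ lakes

lake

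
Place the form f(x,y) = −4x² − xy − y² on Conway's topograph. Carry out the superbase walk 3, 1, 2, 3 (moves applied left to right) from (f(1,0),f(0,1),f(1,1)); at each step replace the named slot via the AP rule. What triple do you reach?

start (-4,-1,-6) = (f(1,0),f(0,1),f(1,1))
replace slot 3: 2·((-4)+(-1)) − (-6) = -4 → (-4,-1,-4)
replace slot 1: 2·((-1)+(-4)) − (-4) = -6 → (-6,-1,-4)
replace slot 2: 2·((-6)+(-4)) − (-1) = -19 → (-6,-19,-4)
replace slot 3: 2·((-6)+(-19)) − (-4) = -46 → (-6,-19,-46)

-6,-19,-46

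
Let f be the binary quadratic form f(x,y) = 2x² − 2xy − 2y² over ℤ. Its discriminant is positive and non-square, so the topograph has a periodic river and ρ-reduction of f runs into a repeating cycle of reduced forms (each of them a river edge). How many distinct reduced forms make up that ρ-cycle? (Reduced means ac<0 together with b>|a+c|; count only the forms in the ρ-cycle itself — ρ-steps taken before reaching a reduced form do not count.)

D = 20, ⌊√D⌋ = 4
descent: ρ → (-2,2,2)  [lands on river]
river: ρ → (2,2,-2)
ρ-cycle length = 2 (tail of 1 descent step not counted)

2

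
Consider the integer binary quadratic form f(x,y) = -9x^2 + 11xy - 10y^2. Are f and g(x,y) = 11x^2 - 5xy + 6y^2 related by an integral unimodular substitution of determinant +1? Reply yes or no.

D₁ = -239, D₂ = -239
f is negative-definite; reduce −f:
−f: translate: b→7 (≡-11 mod 18), so (9,-11,10)→(9,7,8)
−f: flip: (9,7,8)→(8,-7,9)
−f: reduced (well bottom): (8,-7,9) with a≤c, −a<b≤a
flip sign back: reduced form of f is (-8,7,-9)
g: flip: (11,-5,6)→(6,5,11)
g: reduced (well bottom): (6,5,11) with a≤c, −a<b≤a
reduced forms (-8, 7, -9) vs (6, 5, 11) ⇒ inequivalent

no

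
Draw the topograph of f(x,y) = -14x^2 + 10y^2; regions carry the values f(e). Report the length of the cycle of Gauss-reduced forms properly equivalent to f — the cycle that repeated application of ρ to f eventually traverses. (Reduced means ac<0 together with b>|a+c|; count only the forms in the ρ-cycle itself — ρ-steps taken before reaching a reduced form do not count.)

D = 560, ⌊√D⌋ = 23
descent: ρ → (10,20,-4)  [lands on river]
river: ρ → (-4,20,10)
ρ-cycle length = 2 (tail of 1 descent step not counted)

2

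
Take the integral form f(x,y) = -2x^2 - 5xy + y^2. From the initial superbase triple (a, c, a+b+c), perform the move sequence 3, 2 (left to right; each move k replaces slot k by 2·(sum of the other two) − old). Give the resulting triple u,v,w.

start (-2,1,-6) = (f(1,0),f(0,1),f(1,1))
replace slot 3: 2·((-2)+1) − (-6) = 4 → (-2,1,4)
replace slot 2: 2·((-2)+4) − 1 = 3 → (-2,3,4)

-2,3,4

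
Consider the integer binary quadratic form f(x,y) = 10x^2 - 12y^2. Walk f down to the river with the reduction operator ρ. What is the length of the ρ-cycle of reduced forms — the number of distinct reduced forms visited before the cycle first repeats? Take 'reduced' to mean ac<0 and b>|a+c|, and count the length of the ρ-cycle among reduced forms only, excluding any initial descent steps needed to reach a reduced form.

D = 480, ⌊√D⌋ = 21
descent: ρ → (-12,0,10)
descent: ρ → (10,20,-2)  [lands on river]
river: ρ → (-2,20,10)
ρ-cycle length = 2 (tail of 2 descent steps not counted)

2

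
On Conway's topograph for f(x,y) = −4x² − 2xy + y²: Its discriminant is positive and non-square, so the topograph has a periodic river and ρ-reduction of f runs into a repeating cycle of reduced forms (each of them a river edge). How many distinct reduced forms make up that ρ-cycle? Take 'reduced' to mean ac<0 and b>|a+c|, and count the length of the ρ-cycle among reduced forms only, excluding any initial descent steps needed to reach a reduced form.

D = 20, ⌊√D⌋ = 4
descent: ρ → (1,4,-1)  [lands on river]
river: ρ → (-1,4,1)
ρ-cycle length = 2 (tail of 1 descent step not counted)

2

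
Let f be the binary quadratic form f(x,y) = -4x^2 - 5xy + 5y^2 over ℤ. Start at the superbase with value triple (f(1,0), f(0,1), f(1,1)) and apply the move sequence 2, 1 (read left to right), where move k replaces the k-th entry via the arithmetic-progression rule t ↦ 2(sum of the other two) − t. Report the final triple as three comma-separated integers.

start (-4,5,-4) = (f(1,0),f(0,1),f(1,1))
replace slot 2: 2·((-4)+(-4)) − 5 = -21 → (-4,-21,-4)
replace slot 1: 2·((-21)+(-4)) − (-4) = -46 → (-46,-21,-4)

-46,-21,-4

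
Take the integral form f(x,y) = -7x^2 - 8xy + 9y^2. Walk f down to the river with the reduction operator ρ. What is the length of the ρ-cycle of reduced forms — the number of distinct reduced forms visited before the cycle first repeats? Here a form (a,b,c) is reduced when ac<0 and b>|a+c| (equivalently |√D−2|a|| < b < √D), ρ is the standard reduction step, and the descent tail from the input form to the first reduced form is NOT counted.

D = 316, ⌊√D⌋ = 17
descent: ρ → (9,8,-7)  [lands on river]
river: ρ → (-7,6,10)
river: ρ → (10,14,-3)
river: ρ → (-3,16,5)
river: ρ → (5,14,-6)
river: ρ → (-6,10,9)
ρ-cycle length = 6 (tail of 1 descent step not counted)

6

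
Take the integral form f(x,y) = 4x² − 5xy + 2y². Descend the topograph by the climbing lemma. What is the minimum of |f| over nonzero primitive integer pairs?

translate: b→3 (≡-5 mod 8), so (4,-5,2)→(4,3,1)
flip: (4,3,1)→(1,-3,4)
translate: b→1 (≡-3 mod 2), so (1,-3,4)→(1,1,2)
reduced (well bottom): (1,1,2) with a≤c, −a<b≤a
well minimum = a = 1

1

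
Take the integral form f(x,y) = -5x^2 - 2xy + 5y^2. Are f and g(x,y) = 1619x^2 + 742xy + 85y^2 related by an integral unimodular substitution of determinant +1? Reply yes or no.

D₁ = 104, D₂ = 104
river cycle of f (length 6): (5, 2, -5), (-5, 8, 2), (2, 8, -5), (-5, 2, 5), (5, 8, -2), (-2, 8, 5)
river cycle of g (length 6): (-2, 8, 5), (5, 2, -5), (-5, 8, 2), (2, 8, -5), (-5, 2, 5), (5, 8, -2)
cycles coincide ⇒ equivalent

yes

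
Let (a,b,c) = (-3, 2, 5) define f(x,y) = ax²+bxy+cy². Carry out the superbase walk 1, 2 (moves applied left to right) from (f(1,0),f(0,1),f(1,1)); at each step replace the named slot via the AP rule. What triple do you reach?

start (-3,5,4) = (f(1,0),f(0,1),f(1,1))
replace slot 1: 2·(5+4) − (-3) = 21 → (21,5,4)
replace slot 2: 2·(21+4) − 5 = 45 → (21,45,4)

21,45,4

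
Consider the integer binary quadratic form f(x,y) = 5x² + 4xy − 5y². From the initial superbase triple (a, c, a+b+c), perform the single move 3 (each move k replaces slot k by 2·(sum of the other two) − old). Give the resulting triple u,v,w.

start (5,-5,4) = (f(1,0),f(0,1),f(1,1))
replace slot 3: 2·(5+(-5)) − 4 = -4 → (5,-5,-4)

5,-5,-4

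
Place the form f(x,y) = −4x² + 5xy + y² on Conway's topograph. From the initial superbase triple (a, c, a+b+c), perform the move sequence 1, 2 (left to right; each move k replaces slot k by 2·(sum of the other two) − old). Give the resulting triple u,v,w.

start (-4,1,2) = (f(1,0),f(0,1),f(1,1))
replace slot 1: 2·(1+2) − (-4) = 10 → (10,1,2)
replace slot 2: 2·(10+2) − 1 = 23 → (10,23,2)

10,23,2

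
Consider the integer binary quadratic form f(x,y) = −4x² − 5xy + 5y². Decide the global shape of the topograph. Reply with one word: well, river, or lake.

D = b²−4ac = (-5)² − 4·(-4)·5 = 105
D > 0 non-square ⇒ indefinite ⇒ periodic river

river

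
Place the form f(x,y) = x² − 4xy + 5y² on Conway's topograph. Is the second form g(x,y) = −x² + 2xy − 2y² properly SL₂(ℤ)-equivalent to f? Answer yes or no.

D₁ = -4, D₂ = -4
f: translate: b→0 (≡-4 mod 2), so (1,-4,5)→(1,0,1)
f: reduced (well bottom): (1,0,1) with a≤c, −a<b≤a
g is negative-definite; reduce −g:
−g: translate: b→0 (≡-2 mod 2), so (1,-2,2)→(1,0,1)
−g: reduced (well bottom): (1,0,1) with a≤c, −a<b≤a
flip sign back: reduced form of g is (-1,0,-1)
reduced forms (1, 0, 1) vs (-1, 0, -1) ⇒ inequivalent

no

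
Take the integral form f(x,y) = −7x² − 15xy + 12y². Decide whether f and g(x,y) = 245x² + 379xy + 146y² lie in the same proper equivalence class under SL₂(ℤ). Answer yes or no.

D₁ = 561, D₂ = 561
river cycle of f (length 16): (12, 15, -7), (-7, 13, 14), (14, 15, -6), (-6, 21, 5), (5, 19, -10), (-10, 21, 3), (3, 21, -10), (-10, 19, 5), (5, 21, -6), (-6, 15, 14), … (6 more)
river cycle of g (length 16): (12, 15, -7), (-7, 13, 14), (14, 15, -6), (-6, 21, 5), (5, 19, -10), (-10, 21, 3), (3, 21, -10), (-10, 19, 5), (5, 21, -6), (-6, 15, 14), … (6 more)
cycles coincide ⇒ equivalent

yes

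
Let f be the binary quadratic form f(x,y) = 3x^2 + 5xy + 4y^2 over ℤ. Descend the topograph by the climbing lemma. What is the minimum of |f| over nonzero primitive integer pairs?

translate: b→-1 (≡5 mod 6), so (3,5,4)→(3,-1,2)
flip: (3,-1,2)→(2,1,3)
reduced (well bottom): (2,1,3) with a≤c, −a<b≤a
well minimum = a = 2

2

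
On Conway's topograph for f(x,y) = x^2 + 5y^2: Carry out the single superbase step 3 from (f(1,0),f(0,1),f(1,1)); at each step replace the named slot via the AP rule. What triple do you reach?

start (1,5,6) = (f(1,0),f(0,1),f(1,1))
replace slot 3: 2·(1+5) − 6 = 6 → (1,5,6)

1,5,6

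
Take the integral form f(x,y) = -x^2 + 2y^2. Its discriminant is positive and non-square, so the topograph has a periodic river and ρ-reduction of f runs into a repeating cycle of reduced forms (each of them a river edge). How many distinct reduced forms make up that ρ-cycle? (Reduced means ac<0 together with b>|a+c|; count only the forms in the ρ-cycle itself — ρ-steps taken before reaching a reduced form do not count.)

D = 8, ⌊√D⌋ = 2
descent: ρ → (2,0,-1)
descent: ρ → (-1,2,1)  [lands on river]
river: ρ → (1,2,-1)
ρ-cycle length = 2 (tail of 2 descent steps not counted)

2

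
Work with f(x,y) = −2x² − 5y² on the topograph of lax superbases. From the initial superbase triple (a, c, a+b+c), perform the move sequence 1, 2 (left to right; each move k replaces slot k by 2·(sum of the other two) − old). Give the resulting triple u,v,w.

start (-2,-5,-7) = (f(1,0),f(0,1),f(1,1))
replace slot 1: 2·((-5)+(-7)) − (-2) = -22 → (-22,-5,-7)
replace slot 2: 2·((-22)+(-7)) − (-5) = -53 → (-22,-53,-7)

-22,-53,-7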